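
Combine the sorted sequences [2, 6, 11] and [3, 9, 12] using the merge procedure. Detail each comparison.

Merging process:

Compare 2 vs 3: take 2 from left. Merged: [2]
Compare 6 vs 3: take 3 from right. Merged: [2, 3]
Compare 6 vs 9: take 6 from left. Merged: [2, 3, 6]
Compare 11 vs 9: take 9 from right. Merged: [2, 3, 6, 9]
Compare 11 vs 12: take 11 from left. Merged: [2, 3, 6, 9, 11]
Append remaining from right: [12]. Merged: [2, 3, 6, 9, 11, 12]

Final merged array: [2, 3, 6, 9, 11, 12]
Total comparisons: 5

The merged array is [2, 3, 6, 9, 11, 12], requiring 5 comparisons. The merge step runs in O(n) time where n is the total number of elements.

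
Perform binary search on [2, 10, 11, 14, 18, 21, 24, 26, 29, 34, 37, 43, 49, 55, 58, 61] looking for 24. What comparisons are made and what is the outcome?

Binary search for 24 in [2, 10, 11, 14, 18, 21, 24, 26, 29, 34, 37, 43, 49, 55, 58, 61]:

lo=0, hi=15, mid=7, arr[mid]=26 -> 26 > 24, search left half
lo=0, hi=6, mid=3, arr[mid]=14 -> 14 < 24, search right half
lo=4, hi=6, mid=5, arr[mid]=21 -> 21 < 24, search right half
lo=6, hi=6, mid=6, arr[mid]=24 -> Found target at index 6!

Binary search finds 24 at index 6 after 4 comparisons. The search repeatedly halves the search space by comparing with the middle element.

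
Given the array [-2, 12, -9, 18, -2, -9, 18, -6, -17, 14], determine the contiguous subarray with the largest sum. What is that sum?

Using Kadane's algorithm on [-2, 12, -9, 18, -2, -9, 18, -6, -17, 14]:

Scanning through the array:
Position 1 (value 12): max_ending_here = 12, max_so_far = 12
Position 2 (value -9): max_ending_here = 3, max_so_far = 12
Position 3 (value 18): max_ending_here = 21, max_so_far = 21
Position 4 (value -2): max_ending_here = 19, max_so_far = 21
Position 5 (value -9): max_ending_here = 10, max_so_far = 21
Position 6 (value 18): max_ending_here = 28, max_so_far = 28
Position 7 (value -6): max_ending_here = 22, max_so_far = 28
Position 8 (value -17): max_ending_here = 5, max_so_far = 28
Position 9 (value 14): max_ending_here = 19, max_so_far = 28

Maximum subarray: [12, -9, 18, -2, -9, 18]
Maximum sum: 28

The maximum subarray is [12, -9, 18, -2, -9, 18] with sum 28. This subarray runs from index 1 to index 6.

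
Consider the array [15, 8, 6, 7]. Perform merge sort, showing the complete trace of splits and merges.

Merge sort trace:

Split: [15, 8, 6, 7] -> [15, 8] and [6, 7]
  Split: [15, 8] -> [15] and [8]
  Merge: [15] + [8] -> [8, 15]
  Split: [6, 7] -> [6] and [7]
  Merge: [6] + [7] -> [6, 7]
Merge: [8, 15] + [6, 7] -> [6, 7, 8, 15]

Final sorted array: [6, 7, 8, 15]

The merge sort proceeds by recursively splitting the array and merging sorted halves.
After all merges, the sorted array is [6, 7, 8, 15].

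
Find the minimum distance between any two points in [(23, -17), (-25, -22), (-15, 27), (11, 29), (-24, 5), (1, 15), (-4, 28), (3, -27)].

Computing all pairwise distances among 8 points:

d((23, -17), (-25, -22)) = 48.2597
d((23, -17), (-15, 27)) = 58.1378
d((23, -17), (11, 29)) = 47.5395
d((23, -17), (-24, 5)) = 51.8941
d((23, -17), (1, 15)) = 38.833
d((23, -17), (-4, 28)) = 52.4786
d((23, -17), (3, -27)) = 22.3607
d((-25, -22), (-15, 27)) = 50.01
d((-25, -22), (11, 29)) = 62.426
d((-25, -22), (-24, 5)) = 27.0185
d((-25, -22), (1, 15)) = 45.2217
d((-25, -22), (-4, 28)) = 54.231
d((-25, -22), (3, -27)) = 28.4429
d((-15, 27), (11, 29)) = 26.0768
d((-15, 27), (-24, 5)) = 23.7697
d((-15, 27), (1, 15)) = 20.0
d((-15, 27), (-4, 28)) = 11.0454 <-- minimum
d((-15, 27), (3, -27)) = 56.921
d((11, 29), (-24, 5)) = 42.4382
d((11, 29), (1, 15)) = 17.2047
d((11, 29), (-4, 28)) = 15.0333
d((11, 29), (3, -27)) = 56.5685
d((-24, 5), (1, 15)) = 26.9258
d((-24, 5), (-4, 28)) = 30.4795
d((-24, 5), (3, -27)) = 41.8688
d((1, 15), (-4, 28)) = 13.9284
d((1, 15), (3, -27)) = 42.0476
d((-4, 28), (3, -27)) = 55.4437

Closest pair: (-15, 27) and (-4, 28) with distance 11.0454

The closest pair is (-15, 27) and (-4, 28) with Euclidean distance 11.0454. For 8 points, brute-force pairwise comparison is shown above. For large n, the divide-and-conquer algorithm (sort by x, recurse on halves, check the dividing strip) achieves O(n log n).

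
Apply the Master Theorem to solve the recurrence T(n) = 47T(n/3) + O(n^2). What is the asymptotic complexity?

Master Theorem for T(n) = 47T(n/3) + O(n^2):

a = 47, b = 3, c = 2
log_b(a) = log_3(47) = 3.5046

Case 1: c = 2 < log_3(47) = 3.5046
T(n) = O(n^(log_3 47))

For T(n) = 47T(n/3) + O(n^2): log_3(47) = 3.5046. This is Case 1 of the Master Theorem (c < log_b(a), work dominated by leaves), giving O(n^(log_3 47)).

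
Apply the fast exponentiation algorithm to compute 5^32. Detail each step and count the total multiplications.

Computing 5^32 by squaring (build up from 5^1; each line after the first costs one multiplication):

5^1 = 5
5^2 = (5^1)^2 = 5^2 = 25
5^4 = (5^2)^2 = 25^2 = 625
5^8 = (5^4)^2 = 625^2 = 390625
5^16 = (5^8)^2 = 390625^2 = 152587890625
5^32 = (5^16)^2 = 152587890625^2 = 23283064365386962890625

Result: 23283064365386962890625
Multiplications needed: 5 (5 lines after 5^1)

5^32 = 23283064365386962890625. Using exponentiation by squaring, this requires 5 multiplications. The key idea: if the exponent is even, square the half-power; if odd, multiply by the base once.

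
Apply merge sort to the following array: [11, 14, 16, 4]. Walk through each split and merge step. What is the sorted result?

Merge sort trace:

Split: [11, 14, 16, 4] -> [11, 14] and [16, 4]
  Split: [11, 14] -> [11] and [14]
  Merge: [11] + [14] -> [11, 14]
  Split: [16, 4] -> [16] and [4]
  Merge: [16] + [4] -> [4, 16]
Merge: [11, 14] + [4, 16] -> [4, 11, 14, 16]

Final sorted array: [4, 11, 14, 16]

The merge sort proceeds by recursively splitting the array and merging sorted halves.
After all merges, the sorted array is [4, 11, 14, 16].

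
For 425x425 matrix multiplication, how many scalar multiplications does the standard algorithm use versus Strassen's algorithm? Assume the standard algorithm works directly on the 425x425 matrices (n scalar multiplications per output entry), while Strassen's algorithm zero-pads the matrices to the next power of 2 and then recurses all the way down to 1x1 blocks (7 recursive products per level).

Matrix multiplication for 425x425 matrices:

Strassen's algorithm requires power-of-2 dimensions. Pad 425x425 to 512x512 (next power of 2).

Standard algorithm: 425^3 = 76765625 multiplications
Strassen's algorithm: 7^(log2(512)) = 7^9 = 40353607 multiplications
Savings: 76765625 - 40353607 = 36412018 multiplications

Standard: 76765625 multiplications (425^3). Strassen: 40353607 multiplications (7^9, after padding to 512x512). Strassen reduces 8 recursive multiplications to 7 at each level.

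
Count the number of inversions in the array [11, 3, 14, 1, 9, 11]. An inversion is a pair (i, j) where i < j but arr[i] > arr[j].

Finding inversions in [11, 3, 14, 1, 9, 11]:

(0, 1): arr[0]=11 > arr[1]=3
(0, 3): arr[0]=11 > arr[3]=1
(0, 4): arr[0]=11 > arr[4]=9
(1, 3): arr[1]=3 > arr[3]=1
(2, 3): arr[2]=14 > arr[3]=1
(2, 4): arr[2]=14 > arr[4]=9
(2, 5): arr[2]=14 > arr[5]=11

Total inversions: 7

The array has 7 inversion(s): (0,1), (0,3), (0,4), (1,3), (2,3), (2,4), (2,5). Each pair (i,j) satisfies i < j and arr[i] > arr[j].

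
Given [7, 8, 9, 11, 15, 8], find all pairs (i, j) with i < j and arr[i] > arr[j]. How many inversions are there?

Finding inversions in [7, 8, 9, 11, 15, 8]:

(2, 5): arr[2]=9 > arr[5]=8
(3, 5): arr[3]=11 > arr[5]=8
(4, 5): arr[4]=15 > arr[5]=8

Total inversions: 3

The array has 3 inversion(s): (2,5), (3,5), (4,5). Each pair (i,j) satisfies i < j and arr[i] > arr[j].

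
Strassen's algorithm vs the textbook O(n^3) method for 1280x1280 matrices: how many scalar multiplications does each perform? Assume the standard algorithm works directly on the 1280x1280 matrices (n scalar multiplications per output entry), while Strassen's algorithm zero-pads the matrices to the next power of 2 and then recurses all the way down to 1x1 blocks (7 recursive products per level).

Matrix multiplication for 1280x1280 matrices:

Strassen's algorithm requires power-of-2 dimensions. Pad 1280x1280 to 2048x2048 (next power of 2).

Standard algorithm: 1280^3 = 2097152000 multiplications
Strassen's algorithm: 7^(log2(2048)) = 7^11 = 1977326743 multiplications
Savings: 2097152000 - 1977326743 = 119825257 multiplications

Standard: 2097152000 multiplications (1280^3). Strassen: 1977326743 multiplications (7^11, after padding to 2048x2048). Strassen reduces 8 recursive multiplications to 7 at each level.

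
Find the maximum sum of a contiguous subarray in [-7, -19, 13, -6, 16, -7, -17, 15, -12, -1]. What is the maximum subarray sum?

Using Kadane's algorithm on [-7, -19, 13, -6, 16, -7, -17, 15, -12, -1]:

Scanning through the array:
Position 1 (value -19): max_ending_here = -19, max_so_far = -7
Position 2 (value 13): max_ending_here = 13, max_so_far = 13
Position 3 (value -6): max_ending_here = 7, max_so_far = 13
Position 4 (value 16): max_ending_here = 23, max_so_far = 23
Position 5 (value -7): max_ending_here = 16, max_so_far = 23
Position 6 (value -17): max_ending_here = -1, max_so_far = 23
Position 7 (value 15): max_ending_here = 15, max_so_far = 23
Position 8 (value -12): max_ending_here = 3, max_so_far = 23
Position 9 (value -1): max_ending_here = 2, max_so_far = 23

Maximum subarray: [13, -6, 16]
Maximum sum: 23

The maximum subarray is [13, -6, 16] with sum 23. This subarray runs from index 2 to index 4.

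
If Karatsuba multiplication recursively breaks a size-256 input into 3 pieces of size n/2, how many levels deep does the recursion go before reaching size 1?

For divide and conquer with division factor 2:

Problem sizes at each level:
Level 0: 256
Level 1: 128
Level 2: 64
Level 3: 32
Level 4: 16
Level 5: 8
Level 6: 4
Level 7: 2
Level 8: 1

The root is level 0 and the size-1 base case is level 8 (the tree spans levels 0 through 8, i.e. 9 levels counting the root), so the depth is the number of divisions: log_2(256) = 8

The recursion tree depth is log_2(256) = 8. At each level, the problem size is divided by 2, so it takes 8 divisions to reduce to a base case of size 1. The algorithm makes 3 recursive calls at each level.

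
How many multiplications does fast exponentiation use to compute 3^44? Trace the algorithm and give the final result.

Computing 3^44 by squaring (build up from 3^1; each line after the first costs one multiplication):

3^1 = 3
3^2 = (3^1)^2 = 3^2 = 9
3^4 = (3^2)^2 = 9^2 = 81
3^5 = 3 * 3^4 = 3 * 81 = 243
3^10 = (3^5)^2 = 243^2 = 59049
3^11 = 3 * 3^10 = 3 * 59049 = 177147
3^22 = (3^11)^2 = 177147^2 = 31381059609
3^44 = (3^22)^2 = 31381059609^2 = 984770902183611232881

Result: 984770902183611232881
Multiplications needed: 7 (7 lines after 3^1)

3^44 = 984770902183611232881. Using exponentiation by squaring, this requires 7 multiplications. The key idea: if the exponent is even, square the half-power; if odd, multiply by the base once.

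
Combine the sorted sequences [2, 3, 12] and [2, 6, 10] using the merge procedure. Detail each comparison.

Merging process:

Compare 2 vs 2: take 2 from left. Merged: [2]
Compare 3 vs 2: take 2 from right. Merged: [2, 2]
Compare 3 vs 6: take 3 from left. Merged: [2, 2, 3]
Compare 12 vs 6: take 6 from right. Merged: [2, 2, 3, 6]
Compare 12 vs 10: take 10 from right. Merged: [2, 2, 3, 6, 10]
Append remaining from left: [12]. Merged: [2, 2, 3, 6, 10, 12]

Final merged array: [2, 2, 3, 6, 10, 12]
Total comparisons: 5

The merged array is [2, 2, 3, 6, 10, 12], requiring 5 comparisons. The merge step runs in O(n) time where n is the total number of elements.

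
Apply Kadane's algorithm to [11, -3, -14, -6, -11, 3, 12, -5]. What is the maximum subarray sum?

Using Kadane's algorithm on [11, -3, -14, -6, -11, 3, 12, -5]:

Scanning through the array:
Position 1 (value -3): max_ending_here = 8, max_so_far = 11
Position 2 (value -14): max_ending_here = -6, max_so_far = 11
Position 3 (value -6): max_ending_here = -6, max_so_far = 11
Position 4 (value -11): max_ending_here = -11, max_so_far = 11
Position 5 (value 3): max_ending_here = 3, max_so_far = 11
Position 6 (value 12): max_ending_here = 15, max_so_far = 15
Position 7 (value -5): max_ending_here = 10, max_so_far = 15

Maximum subarray: [3, 12]
Maximum sum: 15

The maximum subarray is [3, 12] with sum 15. This subarray runs from index 5 to index 6.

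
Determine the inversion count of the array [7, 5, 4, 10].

Finding inversions in [7, 5, 4, 10]:

(0, 1): arr[0]=7 > arr[1]=5
(0, 2): arr[0]=7 > arr[2]=4
(1, 2): arr[1]=5 > arr[2]=4

Total inversions: 3

The array has 3 inversion(s): (0,1), (0,2), (1,2). Each pair (i,j) satisfies i < j and arr[i] > arr[j].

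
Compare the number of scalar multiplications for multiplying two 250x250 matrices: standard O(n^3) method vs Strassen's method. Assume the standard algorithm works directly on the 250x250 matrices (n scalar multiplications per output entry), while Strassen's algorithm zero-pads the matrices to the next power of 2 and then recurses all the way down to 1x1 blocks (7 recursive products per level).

Matrix multiplication for 250x250 matrices:

Strassen's algorithm requires power-of-2 dimensions. Pad 250x250 to 256x256 (next power of 2).

Standard algorithm: 250^3 = 15625000 multiplications
Strassen's algorithm: 7^(log2(256)) = 7^8 = 5764801 multiplications
Savings: 15625000 - 5764801 = 9860199 multiplications

Standard: 15625000 multiplications (250^3). Strassen: 5764801 multiplications (7^8, after padding to 256x256). Strassen reduces 8 recursive multiplications to 7 at each level.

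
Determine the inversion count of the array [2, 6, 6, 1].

Finding inversions in [2, 6, 6, 1]:

(0, 3): arr[0]=2 > arr[3]=1
(1, 3): arr[1]=6 > arr[3]=1
(2, 3): arr[2]=6 > arr[3]=1

Total inversions: 3

The array has 3 inversion(s): (0,3), (1,3), (2,3). Each pair (i,j) satisfies i < j and arr[i] > arr[j].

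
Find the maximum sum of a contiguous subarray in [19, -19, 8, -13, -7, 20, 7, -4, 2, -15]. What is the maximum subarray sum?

Using Kadane's algorithm on [19, -19, 8, -13, -7, 20, 7, -4, 2, -15]:

Scanning through the array:
Position 1 (value -19): max_ending_here = 0, max_so_far = 19
Position 2 (value 8): max_ending_here = 8, max_so_far = 19
Position 3 (value -13): max_ending_here = -5, max_so_far = 19
Position 4 (value -7): max_ending_here = -7, max_so_far = 19
Position 5 (value 20): max_ending_here = 20, max_so_far = 20
Position 6 (value 7): max_ending_here = 27, max_so_far = 27
Position 7 (value -4): max_ending_here = 23, max_so_far = 27
Position 8 (value 2): max_ending_here = 25, max_so_far = 27
Position 9 (value -15): max_ending_here = 10, max_so_far = 27

Maximum subarray: [20, 7]
Maximum sum: 27

The maximum subarray is [20, 7] with sum 27. This subarray runs from index 5 to index 6.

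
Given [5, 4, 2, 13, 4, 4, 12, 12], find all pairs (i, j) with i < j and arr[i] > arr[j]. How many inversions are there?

Finding inversions in [5, 4, 2, 13, 4, 4, 12, 12]:

(0, 1): arr[0]=5 > arr[1]=4
(0, 2): arr[0]=5 > arr[2]=2
(0, 4): arr[0]=5 > arr[4]=4
(0, 5): arr[0]=5 > arr[5]=4
(1, 2): arr[1]=4 > arr[2]=2
(3, 4): arr[3]=13 > arr[4]=4
(3, 5): arr[3]=13 > arr[5]=4
(3, 6): arr[3]=13 > arr[6]=12
(3, 7): arr[3]=13 > arr[7]=12

Total inversions: 9

The array has 9 inversion(s): (0,1), (0,2), (0,4), (0,5), (1,2), (3,4), (3,5), (3,6), (3,7). Each pair (i,j) satisfies i < j and arr[i] > arr[j].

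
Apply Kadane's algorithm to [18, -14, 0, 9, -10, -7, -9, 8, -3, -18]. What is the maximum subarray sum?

Using Kadane's algorithm on [18, -14, 0, 9, -10, -7, -9, 8, -3, -18]:

Scanning through the array:
Position 1 (value -14): max_ending_here = 4, max_so_far = 18
Position 2 (value 0): max_ending_here = 4, max_so_far = 18
Position 3 (value 9): max_ending_here = 13, max_so_far = 18
Position 4 (value -10): max_ending_here = 3, max_so_far = 18
Position 5 (value -7): max_ending_here = -4, max_so_far = 18
Position 6 (value -9): max_ending_here = -9, max_so_far = 18
Position 7 (value 8): max_ending_here = 8, max_so_far = 18
Position 8 (value -3): max_ending_here = 5, max_so_far = 18
Position 9 (value -18): max_ending_here = -13, max_so_far = 18

Maximum subarray: [18]
Maximum sum: 18

The maximum subarray is [18] with sum 18. This subarray runs from index 0 to index 0.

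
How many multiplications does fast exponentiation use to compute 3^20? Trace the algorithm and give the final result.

Computing 3^20 by squaring (build up from 3^1; each line after the first costs one multiplication):

3^1 = 3
3^2 = (3^1)^2 = 3^2 = 9
3^4 = (3^2)^2 = 9^2 = 81
3^5 = 3 * 3^4 = 3 * 81 = 243
3^10 = (3^5)^2 = 243^2 = 59049
3^20 = (3^10)^2 = 59049^2 = 3486784401

Result: 3486784401
Multiplications needed: 5 (5 lines after 3^1)

3^20 = 3486784401. Using exponentiation by squaring, this requires 5 multiplications. The key idea: if the exponent is even, square the half-power; if odd, multiply by the base once.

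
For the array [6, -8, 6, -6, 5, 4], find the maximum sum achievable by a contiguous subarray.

Using Kadane's algorithm on [6, -8, 6, -6, 5, 4]:

Scanning through the array:
Position 1 (value -8): max_ending_here = -2, max_so_far = 6
Position 2 (value 6): max_ending_here = 6, max_so_far = 6
Position 3 (value -6): max_ending_here = 0, max_so_far = 6
Position 4 (value 5): max_ending_here = 5, max_so_far = 6
Position 5 (value 4): max_ending_here = 9, max_so_far = 9

Maximum subarray: [6, -6, 5, 4]
Maximum sum: 9

The maximum subarray is [6, -6, 5, 4] with sum 9. This subarray runs from index 2 to index 5.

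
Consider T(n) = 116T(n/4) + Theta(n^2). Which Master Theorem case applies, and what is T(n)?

Master Theorem for T(n) = 116T(n/4) + O(n^2):

a = 116, b = 4, c = 2
log_b(a) = log_4(116) = 3.4290

Case 1: c = 2 < log_4(116) = 3.4290
T(n) = O(n^(log_4 116))

For T(n) = 116T(n/4) + O(n^2): log_4(116) = 3.4290. This is Case 1 of the Master Theorem (c < log_b(a), work dominated by leaves), giving O(n^(log_4 116)).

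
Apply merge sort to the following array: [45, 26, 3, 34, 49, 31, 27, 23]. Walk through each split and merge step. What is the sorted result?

Merge sort trace:

Split: [45, 26, 3, 34, 49, 31, 27, 23] -> [45, 26, 3, 34] and [49, 31, 27, 23]
  Split: [45, 26, 3, 34] -> [45, 26] and [3, 34]
    Split: [45, 26] -> [45] and [26]
    Merge: [45] + [26] -> [26, 45]
    Split: [3, 34] -> [3] and [34]
    Merge: [3] + [34] -> [3, 34]
  Merge: [26, 45] + [3, 34] -> [3, 26, 34, 45]
  Split: [49, 31, 27, 23] -> [49, 31] and [27, 23]
    Split: [49, 31] -> [49] and [31]
    Merge: [49] + [31] -> [31, 49]
    Split: [27, 23] -> [27] and [23]
    Merge: [27] + [23] -> [23, 27]
  Merge: [31, 49] + [23, 27] -> [23, 27, 31, 49]
Merge: [3, 26, 34, 45] + [23, 27, 31, 49] -> [3, 23, 26, 27, 31, 34, 45, 49]

Final sorted array: [3, 23, 26, 27, 31, 34, 45, 49]

The merge sort proceeds by recursively splitting the array and merging sorted halves.
After all merges, the sorted array is [3, 23, 26, 27, 31, 34, 45, 49].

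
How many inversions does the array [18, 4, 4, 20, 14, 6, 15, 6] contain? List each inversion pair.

Finding inversions in [18, 4, 4, 20, 14, 6, 15, 6]:

(0, 1): arr[0]=18 > arr[1]=4
(0, 2): arr[0]=18 > arr[2]=4
(0, 4): arr[0]=18 > arr[4]=14
(0, 5): arr[0]=18 > arr[5]=6
(0, 6): arr[0]=18 > arr[6]=15
(0, 7): arr[0]=18 > arr[7]=6
(3, 4): arr[3]=20 > arr[4]=14
(3, 5): arr[3]=20 > arr[5]=6
(3, 6): arr[3]=20 > arr[6]=15
(3, 7): arr[3]=20 > arr[7]=6
(4, 5): arr[4]=14 > arr[5]=6
(4, 7): arr[4]=14 > arr[7]=6
(6, 7): arr[6]=15 > arr[7]=6

Total inversions: 13

The array has 13 inversion(s): (0,1), (0,2), (0,4), (0,5), (0,6), (0,7), (3,4), (3,5), (3,6), (3,7), (4,5), (4,7), (6,7). Each pair (i,j) satisfies i < j and arr[i] > arr[j].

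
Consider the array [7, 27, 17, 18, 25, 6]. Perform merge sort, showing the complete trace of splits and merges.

Merge sort trace:

Split: [7, 27, 17, 18, 25, 6] -> [7, 27, 17] and [18, 25, 6]
  Split: [7, 27, 17] -> [7] and [27, 17]
    Split: [27, 17] -> [27] and [17]
    Merge: [27] + [17] -> [17, 27]
  Merge: [7] + [17, 27] -> [7, 17, 27]
  Split: [18, 25, 6] -> [18] and [25, 6]
    Split: [25, 6] -> [25] and [6]
    Merge: [25] + [6] -> [6, 25]
  Merge: [18] + [6, 25] -> [6, 18, 25]
Merge: [7, 17, 27] + [6, 18, 25] -> [6, 7, 17, 18, 25, 27]

Final sorted array: [6, 7, 17, 18, 25, 27]

The merge sort proceeds by recursively splitting the array and merging sorted halves.
After all merges, the sorted array is [6, 7, 17, 18, 25, 27].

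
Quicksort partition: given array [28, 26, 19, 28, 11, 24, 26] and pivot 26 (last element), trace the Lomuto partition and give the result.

Lomuto partition with pivot = 26:

Initial array: [28, 26, 19, 28, 11, 24, 26]

arr[0]=28 > 26: no swap
arr[1]=26 <= 26: swap with position 0, array becomes [26, 28, 19, 28, 11, 24, 26]
arr[2]=19 <= 26: swap with position 1, array becomes [26, 19, 28, 28, 11, 24, 26]
arr[3]=28 > 26: no swap
arr[4]=11 <= 26: swap with position 2, array becomes [26, 19, 11, 28, 28, 24, 26]
arr[5]=24 <= 26: swap with position 3, array becomes [26, 19, 11, 24, 28, 28, 26]

Place pivot at position 4: [26, 19, 11, 24, 26, 28, 28]
Pivot position: 4

After partitioning with pivot 26, the array becomes [26, 19, 11, 24, 26, 28, 28]. The pivot is placed at index 4. All elements to the left of the pivot are <= 26, and all elements to the right are > 26.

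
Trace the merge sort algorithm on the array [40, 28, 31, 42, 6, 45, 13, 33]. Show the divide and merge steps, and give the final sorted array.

Merge sort trace:

Split: [40, 28, 31, 42, 6, 45, 13, 33] -> [40, 28, 31, 42] and [6, 45, 13, 33]
  Split: [40, 28, 31, 42] -> [40, 28] and [31, 42]
    Split: [40, 28] -> [40] and [28]
    Merge: [40] + [28] -> [28, 40]
    Split: [31, 42] -> [31] and [42]
    Merge: [31] + [42] -> [31, 42]
  Merge: [28, 40] + [31, 42] -> [28, 31, 40, 42]
  Split: [6, 45, 13, 33] -> [6, 45] and [13, 33]
    Split: [6, 45] -> [6] and [45]
    Merge: [6] + [45] -> [6, 45]
    Split: [13, 33] -> [13] and [33]
    Merge: [13] + [33] -> [13, 33]
  Merge: [6, 45] + [13, 33] -> [6, 13, 33, 45]
Merge: [28, 31, 40, 42] + [6, 13, 33, 45] -> [6, 13, 28, 31, 33, 40, 42, 45]

Final sorted array: [6, 13, 28, 31, 33, 40, 42, 45]

The merge sort proceeds by recursively splitting the array and merging sorted halves.
After all merges, the sorted array is [6, 13, 28, 31, 33, 40, 42, 45].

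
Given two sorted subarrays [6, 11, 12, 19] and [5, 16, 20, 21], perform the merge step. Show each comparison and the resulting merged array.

Merging process:

Compare 6 vs 5: take 5 from right. Merged: [5]
Compare 6 vs 16: take 6 from left. Merged: [5, 6]
Compare 11 vs 16: take 11 from left. Merged: [5, 6, 11]
Compare 12 vs 16: take 12 from left. Merged: [5, 6, 11, 12]
Compare 19 vs 16: take 16 from right. Merged: [5, 6, 11, 12, 16]
Compare 19 vs 20: take 19 from left. Merged: [5, 6, 11, 12, 16, 19]
Append remaining from right: [20, 21]. Merged: [5, 6, 11, 12, 16, 19, 20, 21]

Final merged array: [5, 6, 11, 12, 16, 19, 20, 21]
Total comparisons: 6

The merged array is [5, 6, 11, 12, 16, 19, 20, 21], requiring 6 comparisons. The merge step runs in O(n) time where n is the total number of elements.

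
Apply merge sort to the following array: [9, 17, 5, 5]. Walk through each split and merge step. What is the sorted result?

Merge sort trace:

Split: [9, 17, 5, 5] -> [9, 17] and [5, 5]
  Split: [9, 17] -> [9] and [17]
  Merge: [9] + [17] -> [9, 17]
  Split: [5, 5] -> [5] and [5]
  Merge: [5] + [5] -> [5, 5]
Merge: [9, 17] + [5, 5] -> [5, 5, 9, 17]

Final sorted array: [5, 5, 9, 17]

The merge sort proceeds by recursively splitting the array and merging sorted halves.
After all merges, the sorted array is [5, 5, 9, 17].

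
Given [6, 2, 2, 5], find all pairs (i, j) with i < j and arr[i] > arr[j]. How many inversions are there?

Finding inversions in [6, 2, 2, 5]:

(0, 1): arr[0]=6 > arr[1]=2
(0, 2): arr[0]=6 > arr[2]=2
(0, 3): arr[0]=6 > arr[3]=5

Total inversions: 3

The array has 3 inversion(s): (0,1), (0,2), (0,3). Each pair (i,j) satisfies i < j and arr[i] > arr[j].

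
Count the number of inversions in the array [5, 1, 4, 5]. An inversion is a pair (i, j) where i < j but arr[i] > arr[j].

Finding inversions in [5, 1, 4, 5]:

(0, 1): arr[0]=5 > arr[1]=1
(0, 2): arr[0]=5 > arr[2]=4

Total inversions: 2

The array has 2 inversion(s): (0,1), (0,2). Each pair (i,j) satisfies i < j and arr[i] > arr[j].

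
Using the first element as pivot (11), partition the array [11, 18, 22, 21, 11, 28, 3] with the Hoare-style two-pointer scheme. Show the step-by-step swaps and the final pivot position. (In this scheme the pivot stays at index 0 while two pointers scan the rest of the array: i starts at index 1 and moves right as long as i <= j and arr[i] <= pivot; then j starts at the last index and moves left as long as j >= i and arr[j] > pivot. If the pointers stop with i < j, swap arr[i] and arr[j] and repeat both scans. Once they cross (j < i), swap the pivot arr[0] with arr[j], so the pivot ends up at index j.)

Hoare-style two-pointer partition with pivot = 11:

Initial array: [11, 18, 22, 21, 11, 28, 3]

Pointers start at i = 1, j = 6.
i stops at index 1 (arr[1]=18 > 11), j stops at index 6 (arr[6]=3 <= 11): swap arr[1] and arr[6], array becomes [11, 3, 22, 21, 11, 28, 18]
i stops at index 2 (arr[2]=22 > 11), j stops at index 4 (arr[4]=11 <= 11): swap arr[2] and arr[4], array becomes [11, 3, 11, 21, 22, 28, 18]
i ends at 3, j ends at 2: the pointers have crossed (j < i), so scanning stops.

Swap pivot arr[0] with arr[2] to place pivot at position 2: [11, 3, 11, 21, 22, 28, 18]
Pivot position: 2

After partitioning with pivot 11, the array becomes [11, 3, 11, 21, 22, 28, 18]. The pivot is placed at index 2. All elements to the left of the pivot are <= 11, and all elements to the right are > 11.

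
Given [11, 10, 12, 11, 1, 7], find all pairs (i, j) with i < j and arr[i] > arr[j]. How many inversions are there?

Finding inversions in [11, 10, 12, 11, 1, 7]:

(0, 1): arr[0]=11 > arr[1]=10
(0, 4): arr[0]=11 > arr[4]=1
(0, 5): arr[0]=11 > arr[5]=7
(1, 4): arr[1]=10 > arr[4]=1
(1, 5): arr[1]=10 > arr[5]=7
(2, 3): arr[2]=12 > arr[3]=11
(2, 4): arr[2]=12 > arr[4]=1
(2, 5): arr[2]=12 > arr[5]=7
(3, 4): arr[3]=11 > arr[4]=1
(3, 5): arr[3]=11 > arr[5]=7

Total inversions: 10

The array has 10 inversion(s): (0,1), (0,4), (0,5), (1,4), (1,5), (2,3), (2,4), (2,5), (3,4), (3,5). Each pair (i,j) satisfies i < j and arr[i] > arr[j].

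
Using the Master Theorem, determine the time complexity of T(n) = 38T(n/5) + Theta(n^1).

Master Theorem for T(n) = 38T(n/5) + O(n^1):

a = 38, b = 5, c = 1
log_b(a) = log_5(38) = 2.2602

Case 1: c = 1 < log_5(38) = 2.2602
T(n) = O(n^(log_5 38))

For T(n) = 38T(n/5) + O(n^1): log_5(38) = 2.2602. This is Case 1 of the Master Theorem (c < log_b(a), work dominated by leaves), giving O(n^(log_5 38)).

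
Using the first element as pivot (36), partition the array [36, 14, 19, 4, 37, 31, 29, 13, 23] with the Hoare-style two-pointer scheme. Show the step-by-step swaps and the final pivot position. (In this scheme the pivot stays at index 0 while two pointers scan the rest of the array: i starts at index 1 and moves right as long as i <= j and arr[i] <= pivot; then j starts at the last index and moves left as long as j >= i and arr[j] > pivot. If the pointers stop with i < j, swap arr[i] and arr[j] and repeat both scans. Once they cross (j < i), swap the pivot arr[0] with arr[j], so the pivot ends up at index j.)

Hoare-style two-pointer partition with pivot = 36:

Initial array: [36, 14, 19, 4, 37, 31, 29, 13, 23]

Pointers start at i = 1, j = 8.
i stops at index 4 (arr[4]=37 > 36), j stops at index 8 (arr[8]=23 <= 36): swap arr[4] and arr[8], array becomes [36, 14, 19, 4, 23, 31, 29, 13, 37]
i ends at 8, j ends at 7: the pointers have crossed (j < i), so scanning stops.

Swap pivot arr[0] with arr[7] to place pivot at position 7: [13, 14, 19, 4, 23, 31, 29, 36, 37]
Pivot position: 7

After partitioning with pivot 36, the array becomes [13, 14, 19, 4, 23, 31, 29, 36, 37]. The pivot is placed at index 7. All elements to the left of the pivot are <= 36, and all elements to the right are > 36.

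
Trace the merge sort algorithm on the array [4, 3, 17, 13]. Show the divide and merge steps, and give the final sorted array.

Merge sort trace:

Split: [4, 3, 17, 13] -> [4, 3] and [17, 13]
  Split: [4, 3] -> [4] and [3]
  Merge: [4] + [3] -> [3, 4]
  Split: [17, 13] -> [17] and [13]
  Merge: [17] + [13] -> [13, 17]
Merge: [3, 4] + [13, 17] -> [3, 4, 13, 17]

Final sorted array: [3, 4, 13, 17]

The merge sort proceeds by recursively splitting the array and merging sorted halves.
After all merges, the sorted array is [3, 4, 13, 17].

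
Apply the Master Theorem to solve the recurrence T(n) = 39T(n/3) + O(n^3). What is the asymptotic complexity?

Master Theorem for T(n) = 39T(n/3) + O(n^3):

a = 39, b = 3, c = 3
log_b(a) = log_3(39) = 3.3347

Case 1: c = 3 < log_3(39) = 3.3347
T(n) = O(n^(log_3 39))

For T(n) = 39T(n/3) + O(n^3): log_3(39) = 3.3347. This is Case 1 of the Master Theorem (c < log_b(a), work dominated by leaves), giving O(n^(log_3 39)).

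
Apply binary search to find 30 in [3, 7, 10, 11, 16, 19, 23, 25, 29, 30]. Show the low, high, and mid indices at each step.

Binary search for 30 in [3, 7, 10, 11, 16, 19, 23, 25, 29, 30]:

lo=0, hi=9, mid=4, arr[mid]=16 -> 16 < 30, search right half
lo=5, hi=9, mid=7, arr[mid]=25 -> 25 < 30, search right half
lo=8, hi=9, mid=8, arr[mid]=29 -> 29 < 30, search right half
lo=9, hi=9, mid=9, arr[mid]=30 -> Found target at index 9!

Binary search finds 30 at index 9 after 4 comparisons. The search repeatedly halves the search space by comparing with the middle element.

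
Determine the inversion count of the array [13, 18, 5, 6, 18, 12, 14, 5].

Finding inversions in [13, 18, 5, 6, 18, 12, 14, 5]:

(0, 2): arr[0]=13 > arr[2]=5
(0, 3): arr[0]=13 > arr[3]=6
(0, 5): arr[0]=13 > arr[5]=12
(0, 7): arr[0]=13 > arr[7]=5
(1, 2): arr[1]=18 > arr[2]=5
(1, 3): arr[1]=18 > arr[3]=6
(1, 5): arr[1]=18 > arr[5]=12
(1, 6): arr[1]=18 > arr[6]=14
(1, 7): arr[1]=18 > arr[7]=5
(3, 7): arr[3]=6 > arr[7]=5
(4, 5): arr[4]=18 > arr[5]=12
(4, 6): arr[4]=18 > arr[6]=14
(4, 7): arr[4]=18 > arr[7]=5
(5, 7): arr[5]=12 > arr[7]=5
(6, 7): arr[6]=14 > arr[7]=5

Total inversions: 15

The array has 15 inversion(s): (0,2), (0,3), (0,5), (0,7), (1,2), (1,3), (1,5), (1,6), (1,7), (3,7), (4,5), (4,6), (4,7), (5,7), (6,7). Each pair (i,j) satisfies i < j and arr[i] > arr[j].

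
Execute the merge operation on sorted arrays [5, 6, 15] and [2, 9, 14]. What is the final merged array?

Merging process:

Compare 5 vs 2: take 2 from right. Merged: [2]
Compare 5 vs 9: take 5 from left. Merged: [2, 5]
Compare 6 vs 9: take 6 from left. Merged: [2, 5, 6]
Compare 15 vs 9: take 9 from right. Merged: [2, 5, 6, 9]
Compare 15 vs 14: take 14 from right. Merged: [2, 5, 6, 9, 14]
Append remaining from left: [15]. Merged: [2, 5, 6, 9, 14, 15]

Final merged array: [2, 5, 6, 9, 14, 15]
Total comparisons: 5

The merged array is [2, 5, 6, 9, 14, 15], requiring 5 comparisons. The merge step runs in O(n) time where n is the total number of elements.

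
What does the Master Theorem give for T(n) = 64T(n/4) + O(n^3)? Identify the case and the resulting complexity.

Master Theorem for T(n) = 64T(n/4) + O(n^3):

a = 64, b = 4, c = 3
log_b(a) = log_4(64) = 3.0000

Case 2: c = 3 = log_4(64) = 3.0000
T(n) = O(n^3 log n) = O(n^3 log n)

For T(n) = 64T(n/4) + O(n^3): log_4(64) = 3.0000. This is Case 2 of the Master Theorem (c = log_b(a), equal work at all levels), giving O(n^3 log n).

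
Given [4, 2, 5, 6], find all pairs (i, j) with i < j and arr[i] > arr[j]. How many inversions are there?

Finding inversions in [4, 2, 5, 6]:

(0, 1): arr[0]=4 > arr[1]=2

Total inversions: 1

The array has 1 inversion(s): (0,1). Each pair (i,j) satisfies i < j and arr[i] > arr[j].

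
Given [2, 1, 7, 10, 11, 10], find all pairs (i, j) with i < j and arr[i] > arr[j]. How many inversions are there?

Finding inversions in [2, 1, 7, 10, 11, 10]:

(0, 1): arr[0]=2 > arr[1]=1
(4, 5): arr[4]=11 > arr[5]=10

Total inversions: 2

The array has 2 inversion(s): (0,1), (4,5). Each pair (i,j) satisfies i < j and arr[i] > arr[j].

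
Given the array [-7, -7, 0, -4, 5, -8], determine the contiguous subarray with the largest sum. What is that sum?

Using Kadane's algorithm on [-7, -7, 0, -4, 5, -8]:

Scanning through the array:
Position 1 (value -7): max_ending_here = -7, max_so_far = -7
Position 2 (value 0): max_ending_here = 0, max_so_far = 0
Position 3 (value -4): max_ending_here = -4, max_so_far = 0
Position 4 (value 5): max_ending_here = 5, max_so_far = 5
Position 5 (value -8): max_ending_here = -3, max_so_far = 5

Maximum subarray: [5]
Maximum sum: 5

The maximum subarray is [5] with sum 5. This subarray runs from index 4 to index 4.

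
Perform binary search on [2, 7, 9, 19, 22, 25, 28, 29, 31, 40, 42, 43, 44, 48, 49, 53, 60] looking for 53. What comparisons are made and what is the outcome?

Binary search for 53 in [2, 7, 9, 19, 22, 25, 28, 29, 31, 40, 42, 43, 44, 48, 49, 53, 60]:

lo=0, hi=16, mid=8, arr[mid]=31 -> 31 < 53, search right half
lo=9, hi=16, mid=12, arr[mid]=44 -> 44 < 53, search right half
lo=13, hi=16, mid=14, arr[mid]=49 -> 49 < 53, search right half
lo=15, hi=16, mid=15, arr[mid]=53 -> Found target at index 15!

Binary search finds 53 at index 15 after 4 comparisons. The search repeatedly halves the search space by comparing with the middle element.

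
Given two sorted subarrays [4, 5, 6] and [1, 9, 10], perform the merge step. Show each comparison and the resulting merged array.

Merging process:

Compare 4 vs 1: take 1 from right. Merged: [1]
Compare 4 vs 9: take 4 from left. Merged: [1, 4]
Compare 5 vs 9: take 5 from left. Merged: [1, 4, 5]
Compare 6 vs 9: take 6 from left. Merged: [1, 4, 5, 6]
Append remaining from right: [9, 10]. Merged: [1, 4, 5, 6, 9, 10]

Final merged array: [1, 4, 5, 6, 9, 10]
Total comparisons: 4

The merged array is [1, 4, 5, 6, 9, 10], requiring 4 comparisons. The merge step runs in O(n) time where n is the total number of elements.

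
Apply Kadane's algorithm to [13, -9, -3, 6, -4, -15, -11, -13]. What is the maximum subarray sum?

Using Kadane's algorithm on [13, -9, -3, 6, -4, -15, -11, -13]:

Scanning through the array:
Position 1 (value -9): max_ending_here = 4, max_so_far = 13
Position 2 (value -3): max_ending_here = 1, max_so_far = 13
Position 3 (value 6): max_ending_here = 7, max_so_far = 13
Position 4 (value -4): max_ending_here = 3, max_so_far = 13
Position 5 (value -15): max_ending_here = -12, max_so_far = 13
Position 6 (value -11): max_ending_here = -11, max_so_far = 13
Position 7 (value -13): max_ending_here = -13, max_so_far = 13

Maximum subarray: [13]
Maximum sum: 13

The maximum subarray is [13] with sum 13. This subarray runs from index 0 to index 0.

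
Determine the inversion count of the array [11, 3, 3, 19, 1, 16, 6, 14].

Finding inversions in [11, 3, 3, 19, 1, 16, 6, 14]:

(0, 1): arr[0]=11 > arr[1]=3
(0, 2): arr[0]=11 > arr[2]=3
(0, 4): arr[0]=11 > arr[4]=1
(0, 6): arr[0]=11 > arr[6]=6
(1, 4): arr[1]=3 > arr[4]=1
(2, 4): arr[2]=3 > arr[4]=1
(3, 4): arr[3]=19 > arr[4]=1
(3, 5): arr[3]=19 > arr[5]=16
(3, 6): arr[3]=19 > arr[6]=6
(3, 7): arr[3]=19 > arr[7]=14
(5, 6): arr[5]=16 > arr[6]=6
(5, 7): arr[5]=16 > arr[7]=14

Total inversions: 12

The array has 12 inversion(s): (0,1), (0,2), (0,4), (0,6), (1,4), (2,4), (3,4), (3,5), (3,6), (3,7), (5,6), (5,7). Each pair (i,j) satisfies i < j and arr[i] > arr[j].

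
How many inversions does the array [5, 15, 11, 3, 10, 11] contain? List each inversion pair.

Finding inversions in [5, 15, 11, 3, 10, 11]:

(0, 3): arr[0]=5 > arr[3]=3
(1, 2): arr[1]=15 > arr[2]=11
(1, 3): arr[1]=15 > arr[3]=3
(1, 4): arr[1]=15 > arr[4]=10
(1, 5): arr[1]=15 > arr[5]=11
(2, 3): arr[2]=11 > arr[3]=3
(2, 4): arr[2]=11 > arr[4]=10

Total inversions: 7

The array has 7 inversion(s): (0,3), (1,2), (1,3), (1,4), (1,5), (2,3), (2,4). Each pair (i,j) satisfies i < j and arr[i] > arr[j].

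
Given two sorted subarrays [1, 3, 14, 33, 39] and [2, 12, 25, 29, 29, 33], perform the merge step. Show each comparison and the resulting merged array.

Merging process:

Compare 1 vs 2: take 1 from left. Merged: [1]
Compare 3 vs 2: take 2 from right. Merged: [1, 2]
Compare 3 vs 12: take 3 from left. Merged: [1, 2, 3]
Compare 14 vs 12: take 12 from right. Merged: [1, 2, 3, 12]
Compare 14 vs 25: take 14 from left. Merged: [1, 2, 3, 12, 14]
Compare 33 vs 25: take 25 from right. Merged: [1, 2, 3, 12, 14, 25]
Compare 33 vs 29: take 29 from right. Merged: [1, 2, 3, 12, 14, 25, 29]
Compare 33 vs 29: take 29 from right. Merged: [1, 2, 3, 12, 14, 25, 29, 29]
Compare 33 vs 33: take 33 from left. Merged: [1, 2, 3, 12, 14, 25, 29, 29, 33]
Compare 39 vs 33: take 33 from right. Merged: [1, 2, 3, 12, 14, 25, 29, 29, 33, 33]
Append remaining from left: [39]. Merged: [1, 2, 3, 12, 14, 25, 29, 29, 33, 33, 39]

Final merged array: [1, 2, 3, 12, 14, 25, 29, 29, 33, 33, 39]
Total comparisons: 10

The merged array is [1, 2, 3, 12, 14, 25, 29, 29, 33, 33, 39], requiring 10 comparisons. The merge step runs in O(n) time where n is the total number of elements.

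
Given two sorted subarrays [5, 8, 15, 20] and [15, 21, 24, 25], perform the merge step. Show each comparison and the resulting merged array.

Merging process:

Compare 5 vs 15: take 5 from left. Merged: [5]
Compare 8 vs 15: take 8 from left. Merged: [5, 8]
Compare 15 vs 15: take 15 from left. Merged: [5, 8, 15]
Compare 20 vs 15: take 15 from right. Merged: [5, 8, 15, 15]
Compare 20 vs 21: take 20 from left. Merged: [5, 8, 15, 15, 20]
Append remaining from right: [21, 24, 25]. Merged: [5, 8, 15, 15, 20, 21, 24, 25]

Final merged array: [5, 8, 15, 15, 20, 21, 24, 25]
Total comparisons: 5

The merged array is [5, 8, 15, 15, 20, 21, 24, 25], requiring 5 comparisons. The merge step runs in O(n) time where n is the total number of elements.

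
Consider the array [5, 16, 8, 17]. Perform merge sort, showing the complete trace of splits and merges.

Merge sort trace:

Split: [5, 16, 8, 17] -> [5, 16] and [8, 17]
  Split: [5, 16] -> [5] and [16]
  Merge: [5] + [16] -> [5, 16]
  Split: [8, 17] -> [8] and [17]
  Merge: [8] + [17] -> [8, 17]
Merge: [5, 16] + [8, 17] -> [5, 8, 16, 17]

Final sorted array: [5, 8, 16, 17]

The merge sort proceeds by recursively splitting the array and merging sorted halves.
After all merges, the sorted array is [5, 8, 16, 17].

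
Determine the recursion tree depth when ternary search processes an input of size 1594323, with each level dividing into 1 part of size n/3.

For divide and conquer with division factor 3:

Problem sizes at each level:
Level 0: 1594323
Level 1: 531441
Level 2: 177147
Level 3: 59049
Level 4: 19683
Level 5: 6561
Level 6: 2187
Level 7: 729
Level 8: 243
Level 9: 81
Level 10: 27
Level 11: 9
Level 12: 3
Level 13: 1

The root is level 0 and the size-1 base case is level 13 (the tree spans levels 0 through 13, i.e. 14 levels counting the root), so the depth is the number of divisions: log_3(1594323) = 13

The recursion tree depth is log_3(1594323) = 13. At each level, the problem size is divided by 3, so it takes 13 divisions to reduce to a base case of size 1. The algorithm makes 1 recursive call at each level.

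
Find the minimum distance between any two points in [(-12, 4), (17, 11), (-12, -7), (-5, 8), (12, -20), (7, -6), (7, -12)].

Computing all pairwise distances among 7 points:

d((-12, 4), (17, 11)) = 29.8329
d((-12, 4), (-12, -7)) = 11.0
d((-12, 4), (-5, 8)) = 8.0623
d((-12, 4), (12, -20)) = 33.9411
d((-12, 4), (7, -6)) = 21.4709
d((-12, 4), (7, -12)) = 24.8395
d((17, 11), (-12, -7)) = 34.1321
d((17, 11), (-5, 8)) = 22.2036
d((17, 11), (12, -20)) = 31.4006
d((17, 11), (7, -6)) = 19.7231
d((17, 11), (7, -12)) = 25.0799
d((-12, -7), (-5, 8)) = 16.5529
d((-12, -7), (12, -20)) = 27.2947
d((-12, -7), (7, -6)) = 19.0263
d((-12, -7), (7, -12)) = 19.6469
d((-5, 8), (12, -20)) = 32.7567
d((-5, 8), (7, -6)) = 18.4391
d((-5, 8), (7, -12)) = 23.3238
d((12, -20), (7, -6)) = 14.8661
d((12, -20), (7, -12)) = 9.434
d((7, -6), (7, -12)) = 6.0 <-- minimum

Closest pair: (7, -6) and (7, -12) with distance 6.0

The closest pair is (7, -6) and (7, -12) with Euclidean distance 6.0. For 7 points, brute-force pairwise comparison is shown above. For large n, the divide-and-conquer algorithm (sort by x, recurse on halves, check the dividing strip) achieves O(n log n).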